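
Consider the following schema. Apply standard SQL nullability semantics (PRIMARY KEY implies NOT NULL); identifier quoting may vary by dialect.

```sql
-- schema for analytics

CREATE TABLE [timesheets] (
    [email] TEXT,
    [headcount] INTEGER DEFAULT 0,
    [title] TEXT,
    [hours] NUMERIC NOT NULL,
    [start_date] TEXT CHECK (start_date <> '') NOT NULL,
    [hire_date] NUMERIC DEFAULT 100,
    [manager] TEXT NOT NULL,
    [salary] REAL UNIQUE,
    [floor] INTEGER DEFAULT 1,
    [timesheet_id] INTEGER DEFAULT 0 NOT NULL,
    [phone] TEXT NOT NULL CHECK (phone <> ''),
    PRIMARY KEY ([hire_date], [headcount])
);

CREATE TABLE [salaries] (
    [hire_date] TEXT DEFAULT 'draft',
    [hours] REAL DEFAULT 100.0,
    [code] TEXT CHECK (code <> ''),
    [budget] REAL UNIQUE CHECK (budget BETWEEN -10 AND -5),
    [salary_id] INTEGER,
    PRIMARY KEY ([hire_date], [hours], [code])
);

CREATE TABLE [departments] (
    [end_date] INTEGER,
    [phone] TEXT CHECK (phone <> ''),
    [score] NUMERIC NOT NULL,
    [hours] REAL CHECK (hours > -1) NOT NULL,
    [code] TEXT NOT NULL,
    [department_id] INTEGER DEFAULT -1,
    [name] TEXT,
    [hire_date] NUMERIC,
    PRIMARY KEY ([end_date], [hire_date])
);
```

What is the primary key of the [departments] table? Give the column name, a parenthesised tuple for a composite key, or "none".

A table-level PRIMARY KEY clause names 2 columns: end_date, hire_date.
This is a composite key — the combination is unique, not each column individually.

(end_date, hire_date)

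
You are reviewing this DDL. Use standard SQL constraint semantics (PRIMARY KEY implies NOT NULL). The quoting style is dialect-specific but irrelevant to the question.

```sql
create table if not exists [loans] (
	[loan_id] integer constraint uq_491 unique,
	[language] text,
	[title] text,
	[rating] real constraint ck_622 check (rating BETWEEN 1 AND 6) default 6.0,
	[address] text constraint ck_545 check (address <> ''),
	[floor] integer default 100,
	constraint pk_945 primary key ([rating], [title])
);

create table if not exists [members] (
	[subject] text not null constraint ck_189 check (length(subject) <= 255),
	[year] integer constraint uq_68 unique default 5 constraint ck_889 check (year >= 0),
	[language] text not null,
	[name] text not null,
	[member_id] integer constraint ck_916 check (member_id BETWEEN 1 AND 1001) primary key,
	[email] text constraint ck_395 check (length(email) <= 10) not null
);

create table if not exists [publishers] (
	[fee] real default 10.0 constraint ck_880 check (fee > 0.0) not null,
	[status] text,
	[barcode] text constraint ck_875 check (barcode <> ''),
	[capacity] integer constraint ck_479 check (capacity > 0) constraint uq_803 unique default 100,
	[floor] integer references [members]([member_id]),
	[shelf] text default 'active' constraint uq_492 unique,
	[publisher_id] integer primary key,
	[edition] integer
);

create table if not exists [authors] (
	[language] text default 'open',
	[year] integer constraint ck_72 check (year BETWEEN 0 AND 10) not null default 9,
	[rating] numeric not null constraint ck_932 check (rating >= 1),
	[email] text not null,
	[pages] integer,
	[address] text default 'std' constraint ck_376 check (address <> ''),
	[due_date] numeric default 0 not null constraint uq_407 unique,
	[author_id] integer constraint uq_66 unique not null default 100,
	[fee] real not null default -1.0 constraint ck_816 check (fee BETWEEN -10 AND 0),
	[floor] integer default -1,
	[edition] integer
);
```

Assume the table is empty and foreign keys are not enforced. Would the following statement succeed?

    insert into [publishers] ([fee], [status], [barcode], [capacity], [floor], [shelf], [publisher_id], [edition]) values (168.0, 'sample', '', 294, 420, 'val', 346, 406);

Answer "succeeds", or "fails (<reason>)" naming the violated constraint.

fails (CHECK on barcode)

The value '' for barcode violates CHECK (barcode <> '').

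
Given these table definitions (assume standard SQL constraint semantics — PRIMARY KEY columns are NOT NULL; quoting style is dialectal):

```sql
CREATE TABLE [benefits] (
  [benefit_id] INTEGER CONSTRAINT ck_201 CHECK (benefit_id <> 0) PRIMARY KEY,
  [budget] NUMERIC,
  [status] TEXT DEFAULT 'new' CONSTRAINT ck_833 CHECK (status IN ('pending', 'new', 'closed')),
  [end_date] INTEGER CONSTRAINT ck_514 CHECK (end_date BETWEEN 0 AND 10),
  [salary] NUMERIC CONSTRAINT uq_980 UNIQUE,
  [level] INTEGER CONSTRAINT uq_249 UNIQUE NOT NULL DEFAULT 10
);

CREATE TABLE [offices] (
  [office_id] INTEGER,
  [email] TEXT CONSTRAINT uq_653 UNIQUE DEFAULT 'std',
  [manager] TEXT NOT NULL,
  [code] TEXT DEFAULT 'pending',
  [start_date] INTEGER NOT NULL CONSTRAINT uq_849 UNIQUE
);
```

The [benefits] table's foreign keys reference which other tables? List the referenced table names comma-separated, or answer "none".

No column in benefits has a REFERENCES clause.

none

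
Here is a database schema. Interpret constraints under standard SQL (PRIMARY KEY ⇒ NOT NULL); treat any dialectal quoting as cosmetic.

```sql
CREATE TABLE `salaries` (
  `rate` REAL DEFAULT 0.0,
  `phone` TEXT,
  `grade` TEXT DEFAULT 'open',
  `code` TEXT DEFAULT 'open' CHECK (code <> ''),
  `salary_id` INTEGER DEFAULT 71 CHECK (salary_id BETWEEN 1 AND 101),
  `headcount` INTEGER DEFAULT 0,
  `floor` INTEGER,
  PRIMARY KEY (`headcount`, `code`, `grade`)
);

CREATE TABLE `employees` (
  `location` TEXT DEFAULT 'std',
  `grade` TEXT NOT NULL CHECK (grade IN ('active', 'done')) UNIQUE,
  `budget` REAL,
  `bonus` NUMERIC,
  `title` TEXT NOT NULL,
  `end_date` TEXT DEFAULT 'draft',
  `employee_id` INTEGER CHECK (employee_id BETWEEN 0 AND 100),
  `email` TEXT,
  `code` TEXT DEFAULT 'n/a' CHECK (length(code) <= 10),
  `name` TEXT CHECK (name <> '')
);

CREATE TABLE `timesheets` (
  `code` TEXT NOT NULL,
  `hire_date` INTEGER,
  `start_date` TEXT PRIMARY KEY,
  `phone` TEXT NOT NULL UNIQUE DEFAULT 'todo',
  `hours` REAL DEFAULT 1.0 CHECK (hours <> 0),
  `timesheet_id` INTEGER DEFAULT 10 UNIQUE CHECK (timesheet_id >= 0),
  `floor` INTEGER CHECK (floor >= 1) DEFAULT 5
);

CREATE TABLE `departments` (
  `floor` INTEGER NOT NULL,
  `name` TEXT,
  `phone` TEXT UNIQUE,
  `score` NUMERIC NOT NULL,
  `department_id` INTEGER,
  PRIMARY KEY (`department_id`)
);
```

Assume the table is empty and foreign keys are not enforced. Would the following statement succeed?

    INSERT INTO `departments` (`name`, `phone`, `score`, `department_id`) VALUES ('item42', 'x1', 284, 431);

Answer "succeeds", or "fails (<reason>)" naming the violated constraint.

floor is omitted from the column list and has no DEFAULT, so it would receive NULL.
But floor is declared NOT NULL.

fails (NOT NULL on floor)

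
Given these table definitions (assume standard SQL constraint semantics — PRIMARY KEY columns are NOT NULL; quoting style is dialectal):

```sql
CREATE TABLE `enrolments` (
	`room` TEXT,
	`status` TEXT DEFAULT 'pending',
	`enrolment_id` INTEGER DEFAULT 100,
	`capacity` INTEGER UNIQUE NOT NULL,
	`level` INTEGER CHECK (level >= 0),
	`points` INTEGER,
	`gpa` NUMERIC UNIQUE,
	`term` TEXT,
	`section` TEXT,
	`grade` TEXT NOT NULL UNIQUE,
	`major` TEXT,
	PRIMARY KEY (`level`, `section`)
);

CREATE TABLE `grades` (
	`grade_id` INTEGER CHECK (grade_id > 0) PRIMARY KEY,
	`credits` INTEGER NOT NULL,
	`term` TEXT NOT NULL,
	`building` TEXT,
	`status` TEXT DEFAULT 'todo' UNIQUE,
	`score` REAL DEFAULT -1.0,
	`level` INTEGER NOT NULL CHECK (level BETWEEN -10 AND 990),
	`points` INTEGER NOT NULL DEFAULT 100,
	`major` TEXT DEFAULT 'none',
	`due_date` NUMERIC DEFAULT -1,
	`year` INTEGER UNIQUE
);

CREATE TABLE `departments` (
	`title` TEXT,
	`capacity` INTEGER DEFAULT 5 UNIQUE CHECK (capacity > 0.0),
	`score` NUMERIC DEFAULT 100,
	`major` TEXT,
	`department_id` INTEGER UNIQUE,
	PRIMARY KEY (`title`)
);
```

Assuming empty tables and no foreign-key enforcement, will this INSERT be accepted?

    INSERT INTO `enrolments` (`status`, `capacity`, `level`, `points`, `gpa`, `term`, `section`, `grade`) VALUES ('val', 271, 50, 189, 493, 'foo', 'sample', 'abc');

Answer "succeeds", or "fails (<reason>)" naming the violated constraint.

NOT NULL columns: capacity is supplied; grade is supplied; level is supplied; section is supplied.
CHECK constraints: 50 satisfies (level >= 0).
No constraint is violated.

succeeds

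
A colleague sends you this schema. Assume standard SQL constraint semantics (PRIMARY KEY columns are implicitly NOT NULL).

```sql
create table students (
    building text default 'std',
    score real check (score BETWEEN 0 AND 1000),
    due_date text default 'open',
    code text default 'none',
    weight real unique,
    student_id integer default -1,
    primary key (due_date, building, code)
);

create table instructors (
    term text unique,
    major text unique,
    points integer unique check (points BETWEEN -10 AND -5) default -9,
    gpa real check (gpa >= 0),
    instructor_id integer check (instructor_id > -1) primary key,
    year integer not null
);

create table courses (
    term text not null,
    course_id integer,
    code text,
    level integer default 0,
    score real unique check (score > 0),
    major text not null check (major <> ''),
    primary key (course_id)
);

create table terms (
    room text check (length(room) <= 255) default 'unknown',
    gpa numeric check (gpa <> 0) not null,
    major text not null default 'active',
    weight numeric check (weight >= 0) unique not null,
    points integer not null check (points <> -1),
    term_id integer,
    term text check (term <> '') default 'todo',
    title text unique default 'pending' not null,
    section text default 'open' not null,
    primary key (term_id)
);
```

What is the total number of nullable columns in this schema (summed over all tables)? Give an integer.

12

students: 3 nullable (score, weight, student_id — PK (due_date, building, code) and explicit NOT NULL columns excluded).
instructors: 4 nullable (term, major, points, gpa — PK (instructor_id) and explicit NOT NULL columns excluded).
courses: 3 nullable (code, level, score — PK (course_id) and explicit NOT NULL columns excluded).
terms: 2 nullable (room, term — PK (term_id) and explicit NOT NULL columns excluded).
Total: 3 + 4 + 3 + 2 = 12.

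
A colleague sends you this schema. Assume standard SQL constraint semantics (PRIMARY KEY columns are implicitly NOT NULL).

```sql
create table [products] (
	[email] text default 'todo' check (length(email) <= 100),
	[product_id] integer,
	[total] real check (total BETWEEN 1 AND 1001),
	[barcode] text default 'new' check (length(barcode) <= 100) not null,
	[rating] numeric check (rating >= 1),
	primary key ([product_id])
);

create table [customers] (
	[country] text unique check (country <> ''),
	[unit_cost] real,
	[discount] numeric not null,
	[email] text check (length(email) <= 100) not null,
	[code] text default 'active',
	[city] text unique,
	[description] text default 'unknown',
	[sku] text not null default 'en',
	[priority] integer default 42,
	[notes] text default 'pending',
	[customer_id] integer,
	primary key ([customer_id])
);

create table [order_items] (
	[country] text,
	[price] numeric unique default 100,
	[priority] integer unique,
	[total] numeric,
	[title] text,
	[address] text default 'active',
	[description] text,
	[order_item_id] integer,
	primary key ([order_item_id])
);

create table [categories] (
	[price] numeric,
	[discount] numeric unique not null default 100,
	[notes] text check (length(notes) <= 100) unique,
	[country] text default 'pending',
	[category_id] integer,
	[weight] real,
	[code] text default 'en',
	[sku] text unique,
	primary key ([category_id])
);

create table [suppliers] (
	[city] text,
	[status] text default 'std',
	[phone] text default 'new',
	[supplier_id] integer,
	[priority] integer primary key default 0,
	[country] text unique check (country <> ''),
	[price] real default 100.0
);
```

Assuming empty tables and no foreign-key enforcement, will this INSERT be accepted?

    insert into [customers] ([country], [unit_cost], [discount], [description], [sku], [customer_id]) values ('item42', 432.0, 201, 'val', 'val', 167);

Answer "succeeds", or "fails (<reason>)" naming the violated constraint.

fails (NOT NULL on email)

email is omitted from the column list and has no DEFAULT, so it would receive NULL.
But email is declared NOT NULL.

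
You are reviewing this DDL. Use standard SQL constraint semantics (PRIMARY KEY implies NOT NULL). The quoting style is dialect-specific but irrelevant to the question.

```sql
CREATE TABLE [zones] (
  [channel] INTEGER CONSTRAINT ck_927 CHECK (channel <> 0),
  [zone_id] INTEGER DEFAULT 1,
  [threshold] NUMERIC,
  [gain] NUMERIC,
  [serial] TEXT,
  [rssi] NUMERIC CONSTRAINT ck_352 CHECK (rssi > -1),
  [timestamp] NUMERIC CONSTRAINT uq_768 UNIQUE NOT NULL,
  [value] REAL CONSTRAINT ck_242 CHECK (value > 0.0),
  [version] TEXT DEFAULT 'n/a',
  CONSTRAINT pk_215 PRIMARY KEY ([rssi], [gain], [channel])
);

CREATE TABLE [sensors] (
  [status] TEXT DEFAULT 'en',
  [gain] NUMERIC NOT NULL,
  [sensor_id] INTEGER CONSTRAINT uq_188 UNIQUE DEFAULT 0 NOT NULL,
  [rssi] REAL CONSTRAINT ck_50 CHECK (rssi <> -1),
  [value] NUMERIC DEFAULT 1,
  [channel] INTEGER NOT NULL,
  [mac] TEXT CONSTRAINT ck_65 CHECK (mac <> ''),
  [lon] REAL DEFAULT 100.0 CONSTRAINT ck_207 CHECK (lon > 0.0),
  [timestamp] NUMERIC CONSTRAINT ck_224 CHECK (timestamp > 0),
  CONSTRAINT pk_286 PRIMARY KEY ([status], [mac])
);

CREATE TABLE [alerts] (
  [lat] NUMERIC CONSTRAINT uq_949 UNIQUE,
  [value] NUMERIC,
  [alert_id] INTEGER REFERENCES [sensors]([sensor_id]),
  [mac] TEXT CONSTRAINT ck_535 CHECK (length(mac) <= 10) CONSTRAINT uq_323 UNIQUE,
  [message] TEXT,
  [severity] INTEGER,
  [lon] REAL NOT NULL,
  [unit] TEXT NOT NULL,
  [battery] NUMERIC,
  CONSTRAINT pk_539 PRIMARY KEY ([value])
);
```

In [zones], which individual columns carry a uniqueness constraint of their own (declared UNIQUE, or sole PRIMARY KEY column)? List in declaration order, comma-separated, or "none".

- channel: part of a composite PRIMARY KEY — only the tuple is unique, not this column on its own.
- zone_id: no UNIQUE or single-column PK constraint.
- threshold: no UNIQUE or single-column PK constraint.
- gain: part of a composite PRIMARY KEY — only the tuple is unique, not this column on its own.
- serial: no UNIQUE or single-column PK constraint.
- rssi: part of a composite PRIMARY KEY — only the tuple is unique, not this column on its own.
- timestamp: declared UNIQUE → unique.
- value: no UNIQUE or single-column PK constraint.
- version: no UNIQUE or single-column PK constraint.

timestamp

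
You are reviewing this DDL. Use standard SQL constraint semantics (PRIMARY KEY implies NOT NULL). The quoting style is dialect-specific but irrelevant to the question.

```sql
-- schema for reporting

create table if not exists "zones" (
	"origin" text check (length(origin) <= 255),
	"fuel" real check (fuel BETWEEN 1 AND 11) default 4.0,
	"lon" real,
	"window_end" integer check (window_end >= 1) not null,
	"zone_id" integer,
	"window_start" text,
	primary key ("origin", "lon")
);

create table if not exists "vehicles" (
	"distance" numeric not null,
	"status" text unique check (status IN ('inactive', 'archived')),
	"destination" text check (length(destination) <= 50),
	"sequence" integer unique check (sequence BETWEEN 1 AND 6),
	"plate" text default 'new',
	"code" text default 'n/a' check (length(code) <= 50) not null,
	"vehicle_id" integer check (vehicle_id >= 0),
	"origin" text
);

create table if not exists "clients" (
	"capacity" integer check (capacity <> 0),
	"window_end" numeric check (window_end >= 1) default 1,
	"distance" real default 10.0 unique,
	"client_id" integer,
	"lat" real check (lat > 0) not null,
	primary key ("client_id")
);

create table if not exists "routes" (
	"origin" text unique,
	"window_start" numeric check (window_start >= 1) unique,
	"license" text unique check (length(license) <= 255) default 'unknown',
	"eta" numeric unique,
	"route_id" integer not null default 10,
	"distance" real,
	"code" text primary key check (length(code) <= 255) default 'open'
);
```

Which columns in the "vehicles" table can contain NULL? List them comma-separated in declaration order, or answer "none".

status, destination, sequence, plate, vehicle_id, origin

- distance: declared NOT NULL → not nullable.
- status: CHECK does not forbid NULL (a CHECK constraint passes when its expression is NULL) → nullable.
- destination: CHECK does not forbid NULL (a CHECK constraint passes when its expression is NULL) → nullable.
- sequence: CHECK does not forbid NULL (a CHECK constraint passes when its expression is NULL) → nullable.
- plate: DEFAULT only fills an omitted column; an explicit NULL is still allowed → nullable.
- code: declared NOT NULL → not nullable.
- vehicle_id: CHECK does not forbid NULL (a CHECK constraint passes when its expression is NULL) → nullable.
- origin: no NOT NULL constraint applies → nullable.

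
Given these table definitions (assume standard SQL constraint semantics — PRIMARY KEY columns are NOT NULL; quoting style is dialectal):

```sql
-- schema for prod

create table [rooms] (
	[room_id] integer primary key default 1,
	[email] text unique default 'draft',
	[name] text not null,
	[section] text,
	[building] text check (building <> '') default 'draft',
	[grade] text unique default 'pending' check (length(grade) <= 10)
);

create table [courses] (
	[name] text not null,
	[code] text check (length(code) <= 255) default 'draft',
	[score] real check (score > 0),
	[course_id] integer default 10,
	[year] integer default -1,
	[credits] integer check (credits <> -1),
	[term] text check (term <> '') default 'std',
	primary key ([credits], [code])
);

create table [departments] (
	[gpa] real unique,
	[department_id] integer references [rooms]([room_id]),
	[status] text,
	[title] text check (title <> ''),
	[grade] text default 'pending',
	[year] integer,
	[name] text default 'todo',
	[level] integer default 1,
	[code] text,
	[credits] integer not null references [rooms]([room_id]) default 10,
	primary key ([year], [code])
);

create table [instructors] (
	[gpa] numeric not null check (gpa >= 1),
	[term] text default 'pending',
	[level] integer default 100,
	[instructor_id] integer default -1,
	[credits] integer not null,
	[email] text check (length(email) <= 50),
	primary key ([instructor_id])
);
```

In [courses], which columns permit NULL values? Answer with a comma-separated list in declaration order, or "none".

score, course_id, year, term

- name: declared NOT NULL → not nullable.
- code: part of the PRIMARY KEY, which implies NOT NULL → not nullable.
- score: CHECK does not forbid NULL (a CHECK constraint passes when its expression is NULL) → nullable.
- course_id: DEFAULT only fills an omitted column; an explicit NULL is still allowed → nullable.
- year: DEFAULT only fills an omitted column; an explicit NULL is still allowed → nullable.
- credits: part of the PRIMARY KEY, which implies NOT NULL → not nullable.
- term: CHECK does not forbid NULL (a CHECK constraint passes when its expression is NULL) → nullable.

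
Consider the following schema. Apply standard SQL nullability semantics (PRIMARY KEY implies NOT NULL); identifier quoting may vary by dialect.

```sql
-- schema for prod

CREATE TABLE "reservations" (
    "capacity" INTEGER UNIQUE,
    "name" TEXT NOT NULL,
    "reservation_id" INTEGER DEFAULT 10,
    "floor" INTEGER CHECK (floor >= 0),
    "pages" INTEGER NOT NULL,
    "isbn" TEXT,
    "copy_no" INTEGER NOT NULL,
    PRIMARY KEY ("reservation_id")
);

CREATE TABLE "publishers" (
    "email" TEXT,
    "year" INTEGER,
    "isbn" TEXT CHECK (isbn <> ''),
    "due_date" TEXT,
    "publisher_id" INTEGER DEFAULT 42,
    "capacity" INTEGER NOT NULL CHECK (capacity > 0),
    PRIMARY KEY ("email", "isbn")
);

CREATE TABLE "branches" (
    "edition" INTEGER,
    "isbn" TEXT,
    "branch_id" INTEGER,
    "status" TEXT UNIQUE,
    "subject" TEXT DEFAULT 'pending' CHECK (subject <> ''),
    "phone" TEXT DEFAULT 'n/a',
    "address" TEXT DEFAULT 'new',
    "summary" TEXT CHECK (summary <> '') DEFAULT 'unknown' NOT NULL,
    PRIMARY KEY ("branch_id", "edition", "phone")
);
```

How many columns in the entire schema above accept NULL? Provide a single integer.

reservations: 3 nullable (capacity, floor, isbn — PK (reservation_id) and explicit NOT NULL columns excluded).
publishers: 3 nullable (year, due_date, publisher_id — PK (email, isbn) and explicit NOT NULL columns excluded).
branches: 4 nullable (isbn, status, subject, address — PK (branch_id, edition, phone) and explicit NOT NULL columns excluded).
Total: 3 + 3 + 4 = 10.

10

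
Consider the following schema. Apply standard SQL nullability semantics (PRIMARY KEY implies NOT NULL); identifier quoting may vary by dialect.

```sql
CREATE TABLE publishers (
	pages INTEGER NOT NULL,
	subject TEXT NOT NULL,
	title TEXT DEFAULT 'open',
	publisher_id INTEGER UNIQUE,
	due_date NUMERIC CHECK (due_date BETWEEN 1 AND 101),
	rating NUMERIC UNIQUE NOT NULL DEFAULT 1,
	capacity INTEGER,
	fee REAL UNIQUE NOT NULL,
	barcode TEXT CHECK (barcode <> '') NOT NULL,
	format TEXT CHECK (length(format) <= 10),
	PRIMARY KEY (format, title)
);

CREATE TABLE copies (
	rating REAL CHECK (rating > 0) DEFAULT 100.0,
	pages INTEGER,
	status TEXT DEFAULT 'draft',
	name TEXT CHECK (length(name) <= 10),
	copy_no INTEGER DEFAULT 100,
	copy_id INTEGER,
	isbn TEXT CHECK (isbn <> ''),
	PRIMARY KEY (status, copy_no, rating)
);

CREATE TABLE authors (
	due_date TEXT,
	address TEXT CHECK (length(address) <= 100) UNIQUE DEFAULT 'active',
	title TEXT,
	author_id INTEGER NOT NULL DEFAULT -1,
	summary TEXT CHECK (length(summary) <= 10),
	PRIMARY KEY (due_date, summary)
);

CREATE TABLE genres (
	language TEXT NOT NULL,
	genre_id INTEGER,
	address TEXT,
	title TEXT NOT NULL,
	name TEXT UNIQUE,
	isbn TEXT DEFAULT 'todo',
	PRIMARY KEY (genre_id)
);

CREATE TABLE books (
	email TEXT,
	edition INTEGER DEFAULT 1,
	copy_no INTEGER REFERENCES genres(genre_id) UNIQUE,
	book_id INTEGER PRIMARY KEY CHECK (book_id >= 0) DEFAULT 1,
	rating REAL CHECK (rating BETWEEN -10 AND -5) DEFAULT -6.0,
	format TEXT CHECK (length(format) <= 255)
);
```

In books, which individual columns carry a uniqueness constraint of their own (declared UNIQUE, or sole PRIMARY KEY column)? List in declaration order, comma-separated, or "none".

- email: no UNIQUE or single-column PK constraint.
- edition: no UNIQUE or single-column PK constraint.
- copy_no: declared UNIQUE → unique.
- book_id: single-column PRIMARY KEY → unique.
- rating: no UNIQUE or single-column PK constraint.
- format: no UNIQUE or single-column PK constraint.

copy_no, book_id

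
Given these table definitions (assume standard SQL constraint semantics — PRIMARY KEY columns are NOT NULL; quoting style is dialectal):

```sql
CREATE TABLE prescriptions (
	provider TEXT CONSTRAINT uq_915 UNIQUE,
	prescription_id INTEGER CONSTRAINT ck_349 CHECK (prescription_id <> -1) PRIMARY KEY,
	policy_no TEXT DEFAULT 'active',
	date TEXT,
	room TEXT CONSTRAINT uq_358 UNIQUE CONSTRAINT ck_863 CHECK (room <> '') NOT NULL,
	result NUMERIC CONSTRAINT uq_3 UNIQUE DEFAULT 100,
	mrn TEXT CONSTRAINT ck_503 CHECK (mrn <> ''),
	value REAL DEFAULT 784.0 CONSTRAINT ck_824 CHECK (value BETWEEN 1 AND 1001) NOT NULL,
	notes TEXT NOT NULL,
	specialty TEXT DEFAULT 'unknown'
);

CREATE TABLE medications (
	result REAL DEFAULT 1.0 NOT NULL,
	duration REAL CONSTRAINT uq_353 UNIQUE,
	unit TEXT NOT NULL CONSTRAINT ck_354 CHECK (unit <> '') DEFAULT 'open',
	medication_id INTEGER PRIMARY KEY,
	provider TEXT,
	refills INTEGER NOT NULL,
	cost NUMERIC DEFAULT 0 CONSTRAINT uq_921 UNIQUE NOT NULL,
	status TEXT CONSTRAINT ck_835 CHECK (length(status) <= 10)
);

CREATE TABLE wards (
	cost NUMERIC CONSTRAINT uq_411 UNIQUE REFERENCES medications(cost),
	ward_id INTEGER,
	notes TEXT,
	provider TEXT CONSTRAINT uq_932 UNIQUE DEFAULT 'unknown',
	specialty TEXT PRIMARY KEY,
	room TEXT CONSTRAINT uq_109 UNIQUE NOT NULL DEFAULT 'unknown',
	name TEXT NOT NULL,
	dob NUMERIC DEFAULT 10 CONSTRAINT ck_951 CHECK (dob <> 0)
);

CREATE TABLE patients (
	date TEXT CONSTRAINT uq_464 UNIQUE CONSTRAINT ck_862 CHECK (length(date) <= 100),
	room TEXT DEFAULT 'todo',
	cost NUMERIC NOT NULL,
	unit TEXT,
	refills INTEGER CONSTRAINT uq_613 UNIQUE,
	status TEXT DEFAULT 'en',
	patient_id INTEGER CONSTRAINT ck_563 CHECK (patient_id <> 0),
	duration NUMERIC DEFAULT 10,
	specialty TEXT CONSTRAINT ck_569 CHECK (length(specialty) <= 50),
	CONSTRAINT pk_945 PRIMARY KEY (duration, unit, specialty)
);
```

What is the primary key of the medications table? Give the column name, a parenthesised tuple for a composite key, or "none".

medication_id is declared PRIMARY KEY inline on the column.

medication_id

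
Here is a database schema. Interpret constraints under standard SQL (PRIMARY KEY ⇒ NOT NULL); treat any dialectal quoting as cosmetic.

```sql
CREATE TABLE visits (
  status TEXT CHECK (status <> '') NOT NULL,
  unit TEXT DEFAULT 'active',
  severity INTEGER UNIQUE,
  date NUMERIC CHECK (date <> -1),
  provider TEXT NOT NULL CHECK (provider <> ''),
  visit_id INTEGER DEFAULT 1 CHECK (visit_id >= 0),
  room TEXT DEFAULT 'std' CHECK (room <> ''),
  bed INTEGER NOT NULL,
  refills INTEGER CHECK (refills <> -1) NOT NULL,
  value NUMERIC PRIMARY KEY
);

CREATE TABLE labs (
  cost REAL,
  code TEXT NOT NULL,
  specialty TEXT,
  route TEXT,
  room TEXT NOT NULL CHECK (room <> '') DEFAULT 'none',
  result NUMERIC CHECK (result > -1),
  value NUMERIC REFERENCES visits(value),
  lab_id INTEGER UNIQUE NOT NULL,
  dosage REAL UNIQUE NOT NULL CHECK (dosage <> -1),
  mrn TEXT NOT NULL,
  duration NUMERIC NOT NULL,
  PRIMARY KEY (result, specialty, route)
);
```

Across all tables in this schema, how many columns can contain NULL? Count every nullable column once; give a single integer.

visits: 5 nullable (unit, severity, date, visit_id, room — PK (value) and explicit NOT NULL columns excluded).
labs: 2 nullable (cost, value — PK (result, specialty, route) and explicit NOT NULL columns excluded).
Total: 5 + 2 = 7.

7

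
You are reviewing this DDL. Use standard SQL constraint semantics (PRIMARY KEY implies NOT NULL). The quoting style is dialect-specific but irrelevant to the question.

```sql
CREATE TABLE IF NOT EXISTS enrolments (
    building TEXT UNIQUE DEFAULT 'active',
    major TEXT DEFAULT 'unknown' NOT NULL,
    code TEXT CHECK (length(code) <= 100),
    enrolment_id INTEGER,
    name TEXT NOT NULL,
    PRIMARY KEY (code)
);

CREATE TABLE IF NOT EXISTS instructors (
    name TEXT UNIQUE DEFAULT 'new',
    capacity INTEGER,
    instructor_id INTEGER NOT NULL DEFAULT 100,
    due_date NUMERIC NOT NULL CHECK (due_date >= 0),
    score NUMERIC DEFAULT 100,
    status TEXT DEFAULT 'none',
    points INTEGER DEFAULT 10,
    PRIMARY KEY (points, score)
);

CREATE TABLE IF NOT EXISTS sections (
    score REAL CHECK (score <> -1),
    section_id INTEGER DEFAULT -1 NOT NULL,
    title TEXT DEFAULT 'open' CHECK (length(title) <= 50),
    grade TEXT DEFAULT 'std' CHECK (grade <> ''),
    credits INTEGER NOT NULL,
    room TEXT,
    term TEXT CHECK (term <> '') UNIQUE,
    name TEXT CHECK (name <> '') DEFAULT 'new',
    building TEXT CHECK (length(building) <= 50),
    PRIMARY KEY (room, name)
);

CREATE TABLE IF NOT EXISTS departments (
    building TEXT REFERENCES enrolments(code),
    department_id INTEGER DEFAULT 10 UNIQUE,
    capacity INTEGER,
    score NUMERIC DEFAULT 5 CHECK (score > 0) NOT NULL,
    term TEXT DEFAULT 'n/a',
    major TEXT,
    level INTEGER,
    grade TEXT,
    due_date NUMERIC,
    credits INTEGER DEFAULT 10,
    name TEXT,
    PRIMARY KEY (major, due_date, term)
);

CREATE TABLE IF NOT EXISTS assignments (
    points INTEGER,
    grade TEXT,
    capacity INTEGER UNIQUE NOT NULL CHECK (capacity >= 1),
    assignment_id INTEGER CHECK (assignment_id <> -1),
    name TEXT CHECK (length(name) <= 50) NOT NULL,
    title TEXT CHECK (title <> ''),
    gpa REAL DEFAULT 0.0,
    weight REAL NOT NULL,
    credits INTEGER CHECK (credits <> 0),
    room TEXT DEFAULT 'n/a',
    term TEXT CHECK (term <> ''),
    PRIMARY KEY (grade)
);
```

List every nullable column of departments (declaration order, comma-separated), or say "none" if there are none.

building, department_id, capacity, level, grade, credits, name

- building: a foreign key column may be NULL unless separately constrained → nullable.
- department_id: UNIQUE does not imply NOT NULL → nullable.
- capacity: no NOT NULL constraint applies → nullable.
- score: declared NOT NULL → not nullable.
- term: part of the PRIMARY KEY, which implies NOT NULL → not nullable.
- major: part of the PRIMARY KEY, which implies NOT NULL → not nullable.
- level: no NOT NULL constraint applies → nullable.
- grade: no NOT NULL constraint applies → nullable.
- due_date: part of the PRIMARY KEY, which implies NOT NULL → not nullable.
- credits: DEFAULT only fills an omitted column; an explicit NULL is still allowed → nullable.
- name: no NOT NULL constraint applies → nullable.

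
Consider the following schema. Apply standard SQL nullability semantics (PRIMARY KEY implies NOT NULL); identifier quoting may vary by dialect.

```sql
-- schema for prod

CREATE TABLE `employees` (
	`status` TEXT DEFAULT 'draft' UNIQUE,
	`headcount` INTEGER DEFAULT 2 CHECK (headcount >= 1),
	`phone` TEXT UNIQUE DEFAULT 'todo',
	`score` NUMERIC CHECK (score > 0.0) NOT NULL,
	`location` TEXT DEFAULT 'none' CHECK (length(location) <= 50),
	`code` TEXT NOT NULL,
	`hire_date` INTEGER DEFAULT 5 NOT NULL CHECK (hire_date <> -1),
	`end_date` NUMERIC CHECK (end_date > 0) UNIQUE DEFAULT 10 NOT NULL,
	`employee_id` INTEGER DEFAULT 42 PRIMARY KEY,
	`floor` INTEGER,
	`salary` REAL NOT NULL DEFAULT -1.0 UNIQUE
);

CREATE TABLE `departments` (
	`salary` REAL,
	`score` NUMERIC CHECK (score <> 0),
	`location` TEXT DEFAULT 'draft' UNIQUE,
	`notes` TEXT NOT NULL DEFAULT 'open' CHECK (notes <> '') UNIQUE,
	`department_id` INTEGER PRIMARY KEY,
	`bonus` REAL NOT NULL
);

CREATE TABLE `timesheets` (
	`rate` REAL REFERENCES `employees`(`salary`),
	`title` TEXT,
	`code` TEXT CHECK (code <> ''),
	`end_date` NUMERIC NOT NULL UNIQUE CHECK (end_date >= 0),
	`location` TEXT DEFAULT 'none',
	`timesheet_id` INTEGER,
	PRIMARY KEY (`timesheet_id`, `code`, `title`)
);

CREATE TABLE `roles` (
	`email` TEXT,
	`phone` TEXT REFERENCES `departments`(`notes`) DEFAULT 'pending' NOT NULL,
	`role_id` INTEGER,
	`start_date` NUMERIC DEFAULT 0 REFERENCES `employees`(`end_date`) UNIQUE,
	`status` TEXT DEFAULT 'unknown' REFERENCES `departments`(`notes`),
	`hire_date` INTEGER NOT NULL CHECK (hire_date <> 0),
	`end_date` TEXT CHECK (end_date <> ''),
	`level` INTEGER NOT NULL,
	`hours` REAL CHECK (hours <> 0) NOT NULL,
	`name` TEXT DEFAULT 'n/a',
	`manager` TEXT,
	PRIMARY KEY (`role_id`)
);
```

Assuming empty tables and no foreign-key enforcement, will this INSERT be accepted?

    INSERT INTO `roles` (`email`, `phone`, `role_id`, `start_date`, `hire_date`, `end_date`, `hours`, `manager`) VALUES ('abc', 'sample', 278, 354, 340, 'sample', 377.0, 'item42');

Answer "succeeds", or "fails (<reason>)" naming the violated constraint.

level is omitted from the column list and has no DEFAULT, so it would receive NULL.
But level is declared NOT NULL.

fails (NOT NULL on level)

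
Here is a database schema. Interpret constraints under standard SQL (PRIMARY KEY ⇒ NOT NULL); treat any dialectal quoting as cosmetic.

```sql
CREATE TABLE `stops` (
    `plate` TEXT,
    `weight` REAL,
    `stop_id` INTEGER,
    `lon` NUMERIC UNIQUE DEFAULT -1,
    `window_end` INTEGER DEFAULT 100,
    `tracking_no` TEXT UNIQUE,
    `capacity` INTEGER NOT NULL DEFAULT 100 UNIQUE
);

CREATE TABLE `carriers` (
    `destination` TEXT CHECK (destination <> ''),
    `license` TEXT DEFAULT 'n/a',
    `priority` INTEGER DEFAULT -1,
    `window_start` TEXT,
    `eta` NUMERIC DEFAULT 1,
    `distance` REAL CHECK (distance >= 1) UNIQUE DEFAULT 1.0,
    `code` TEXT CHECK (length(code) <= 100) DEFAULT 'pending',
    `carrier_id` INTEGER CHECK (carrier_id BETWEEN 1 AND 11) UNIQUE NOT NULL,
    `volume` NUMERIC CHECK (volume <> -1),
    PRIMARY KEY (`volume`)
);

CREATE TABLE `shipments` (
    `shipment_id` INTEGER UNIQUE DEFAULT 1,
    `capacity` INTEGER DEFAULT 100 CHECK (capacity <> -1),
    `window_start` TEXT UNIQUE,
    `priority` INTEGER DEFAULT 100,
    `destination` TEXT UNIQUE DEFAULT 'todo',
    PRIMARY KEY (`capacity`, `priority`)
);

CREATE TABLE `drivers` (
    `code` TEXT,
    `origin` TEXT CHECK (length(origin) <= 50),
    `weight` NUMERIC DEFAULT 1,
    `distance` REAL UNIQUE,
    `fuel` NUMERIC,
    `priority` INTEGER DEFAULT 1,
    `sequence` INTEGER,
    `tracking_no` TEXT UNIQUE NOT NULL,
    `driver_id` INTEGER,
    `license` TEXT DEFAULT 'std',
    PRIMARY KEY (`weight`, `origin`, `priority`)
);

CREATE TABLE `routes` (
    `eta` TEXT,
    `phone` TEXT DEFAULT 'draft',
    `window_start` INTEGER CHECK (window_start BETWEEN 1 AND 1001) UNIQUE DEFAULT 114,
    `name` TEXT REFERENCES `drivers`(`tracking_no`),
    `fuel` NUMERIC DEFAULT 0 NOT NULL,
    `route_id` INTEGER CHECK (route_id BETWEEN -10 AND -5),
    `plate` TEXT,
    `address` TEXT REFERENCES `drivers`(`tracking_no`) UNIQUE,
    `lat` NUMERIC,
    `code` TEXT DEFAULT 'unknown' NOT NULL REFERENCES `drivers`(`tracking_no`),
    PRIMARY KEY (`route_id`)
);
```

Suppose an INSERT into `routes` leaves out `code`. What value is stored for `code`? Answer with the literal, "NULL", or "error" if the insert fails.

code has an explicit DEFAULT 'unknown'.
When the column is omitted from an INSERT, that default is used.

'unknown'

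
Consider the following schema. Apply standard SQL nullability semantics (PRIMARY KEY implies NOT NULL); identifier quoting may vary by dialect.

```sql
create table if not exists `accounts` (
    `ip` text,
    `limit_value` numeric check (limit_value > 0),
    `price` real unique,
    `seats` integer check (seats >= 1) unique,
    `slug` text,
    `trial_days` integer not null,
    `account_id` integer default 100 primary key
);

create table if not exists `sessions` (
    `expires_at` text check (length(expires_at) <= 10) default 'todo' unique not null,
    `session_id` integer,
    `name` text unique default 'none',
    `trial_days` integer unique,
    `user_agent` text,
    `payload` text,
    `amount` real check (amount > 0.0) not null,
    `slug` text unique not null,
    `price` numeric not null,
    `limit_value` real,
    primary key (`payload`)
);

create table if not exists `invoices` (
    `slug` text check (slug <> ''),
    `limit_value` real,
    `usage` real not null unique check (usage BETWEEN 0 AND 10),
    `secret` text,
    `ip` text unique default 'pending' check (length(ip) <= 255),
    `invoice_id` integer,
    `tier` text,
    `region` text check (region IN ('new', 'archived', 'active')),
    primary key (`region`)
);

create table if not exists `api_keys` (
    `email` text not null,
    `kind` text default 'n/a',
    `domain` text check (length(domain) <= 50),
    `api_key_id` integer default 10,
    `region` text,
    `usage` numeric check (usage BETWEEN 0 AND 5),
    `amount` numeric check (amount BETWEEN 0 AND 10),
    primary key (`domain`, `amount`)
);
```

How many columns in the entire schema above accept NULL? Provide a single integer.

20

accounts: 5 nullable (ip, limit_value, price, seats, slug — PK (account_id) and explicit NOT NULL columns excluded).
sessions: 5 nullable (session_id, name, trial_days, user_agent, limit_value — PK (payload) and explicit NOT NULL columns excluded).
invoices: 6 nullable (slug, limit_value, secret, ip, invoice_id, tier — PK (region) and explicit NOT NULL columns excluded).
api_keys: 4 nullable (kind, api_key_id, region, usage — PK (domain, amount) and explicit NOT NULL columns excluded).
Total: 5 + 5 + 6 + 4 = 20.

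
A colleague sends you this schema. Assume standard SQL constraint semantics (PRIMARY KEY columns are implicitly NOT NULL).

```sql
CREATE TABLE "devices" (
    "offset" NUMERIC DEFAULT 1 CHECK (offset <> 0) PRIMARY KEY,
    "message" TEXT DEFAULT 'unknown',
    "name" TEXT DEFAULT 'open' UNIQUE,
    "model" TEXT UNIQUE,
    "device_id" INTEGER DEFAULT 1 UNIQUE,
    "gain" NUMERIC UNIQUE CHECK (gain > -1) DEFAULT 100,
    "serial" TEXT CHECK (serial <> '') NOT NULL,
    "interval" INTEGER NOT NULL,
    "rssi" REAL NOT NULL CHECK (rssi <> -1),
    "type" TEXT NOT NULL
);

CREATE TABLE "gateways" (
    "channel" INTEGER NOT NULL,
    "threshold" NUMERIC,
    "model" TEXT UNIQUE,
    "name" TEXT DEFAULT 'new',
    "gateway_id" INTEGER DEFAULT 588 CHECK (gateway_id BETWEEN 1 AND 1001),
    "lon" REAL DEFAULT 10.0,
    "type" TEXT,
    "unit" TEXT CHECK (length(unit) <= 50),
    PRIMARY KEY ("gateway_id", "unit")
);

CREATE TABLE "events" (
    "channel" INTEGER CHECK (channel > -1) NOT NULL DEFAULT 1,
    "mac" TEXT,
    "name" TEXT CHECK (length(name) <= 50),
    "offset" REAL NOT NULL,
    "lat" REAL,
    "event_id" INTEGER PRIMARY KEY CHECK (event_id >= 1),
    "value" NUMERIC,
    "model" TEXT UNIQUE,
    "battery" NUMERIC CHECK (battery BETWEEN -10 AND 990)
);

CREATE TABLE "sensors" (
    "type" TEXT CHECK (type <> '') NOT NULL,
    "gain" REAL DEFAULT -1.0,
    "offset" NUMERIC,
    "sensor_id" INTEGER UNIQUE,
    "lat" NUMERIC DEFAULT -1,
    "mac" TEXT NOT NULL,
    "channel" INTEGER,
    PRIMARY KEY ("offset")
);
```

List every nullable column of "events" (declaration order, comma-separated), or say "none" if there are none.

mac, name, lat, value, model, battery

- channel: declared NOT NULL → not nullable.
- mac: no NOT NULL constraint applies → nullable.
- name: CHECK does not forbid NULL (a CHECK constraint passes when its expression is NULL) → nullable.
- offset: declared NOT NULL → not nullable.
- lat: no NOT NULL constraint applies → nullable.
- event_id: part of the PRIMARY KEY, which implies NOT NULL → not nullable.
- value: no NOT NULL constraint applies → nullable.
- model: UNIQUE does not imply NOT NULL → nullable.
- battery: CHECK does not forbid NULL (a CHECK constraint passes when its expression is NULL) → nullable.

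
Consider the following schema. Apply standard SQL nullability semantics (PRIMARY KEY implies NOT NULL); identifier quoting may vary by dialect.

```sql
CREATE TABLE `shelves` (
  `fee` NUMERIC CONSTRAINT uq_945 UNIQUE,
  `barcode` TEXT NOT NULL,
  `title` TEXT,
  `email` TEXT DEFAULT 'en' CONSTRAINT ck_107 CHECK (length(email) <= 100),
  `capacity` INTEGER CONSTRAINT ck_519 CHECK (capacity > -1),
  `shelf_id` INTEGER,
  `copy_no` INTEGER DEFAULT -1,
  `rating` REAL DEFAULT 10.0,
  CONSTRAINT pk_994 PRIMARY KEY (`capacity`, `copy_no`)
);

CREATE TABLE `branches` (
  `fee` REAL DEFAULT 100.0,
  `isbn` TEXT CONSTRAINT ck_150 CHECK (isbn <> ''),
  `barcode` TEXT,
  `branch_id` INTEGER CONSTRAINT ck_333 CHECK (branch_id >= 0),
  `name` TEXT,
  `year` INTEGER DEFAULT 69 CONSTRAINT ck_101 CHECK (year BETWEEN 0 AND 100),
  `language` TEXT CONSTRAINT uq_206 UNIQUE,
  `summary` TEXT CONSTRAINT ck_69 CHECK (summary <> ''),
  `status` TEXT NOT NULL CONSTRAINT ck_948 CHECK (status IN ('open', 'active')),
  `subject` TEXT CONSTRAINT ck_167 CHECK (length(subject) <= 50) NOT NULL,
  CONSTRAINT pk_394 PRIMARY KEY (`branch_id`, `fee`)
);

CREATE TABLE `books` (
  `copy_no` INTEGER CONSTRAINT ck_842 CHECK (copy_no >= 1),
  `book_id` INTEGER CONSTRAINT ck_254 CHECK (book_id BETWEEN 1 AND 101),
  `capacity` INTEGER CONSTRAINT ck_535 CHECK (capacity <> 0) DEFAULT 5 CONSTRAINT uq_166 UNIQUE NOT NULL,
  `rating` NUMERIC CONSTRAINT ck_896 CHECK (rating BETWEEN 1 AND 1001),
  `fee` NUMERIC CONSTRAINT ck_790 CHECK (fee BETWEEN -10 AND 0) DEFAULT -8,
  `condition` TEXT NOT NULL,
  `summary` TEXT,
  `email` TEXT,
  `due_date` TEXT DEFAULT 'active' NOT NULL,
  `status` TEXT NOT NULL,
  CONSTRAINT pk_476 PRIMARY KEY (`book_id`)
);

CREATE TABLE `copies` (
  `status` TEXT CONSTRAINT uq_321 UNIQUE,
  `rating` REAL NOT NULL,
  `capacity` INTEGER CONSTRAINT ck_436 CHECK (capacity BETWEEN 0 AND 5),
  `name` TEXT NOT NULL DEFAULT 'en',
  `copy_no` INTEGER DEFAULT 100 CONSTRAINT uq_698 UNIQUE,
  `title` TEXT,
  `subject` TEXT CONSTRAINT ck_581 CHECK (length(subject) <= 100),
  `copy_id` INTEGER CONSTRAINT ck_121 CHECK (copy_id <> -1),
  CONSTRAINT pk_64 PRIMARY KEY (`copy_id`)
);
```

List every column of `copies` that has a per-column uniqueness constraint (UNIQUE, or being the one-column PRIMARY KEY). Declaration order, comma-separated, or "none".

status, copy_no, copy_id

- status: declared UNIQUE → unique.
- rating: no UNIQUE or single-column PK constraint.
- capacity: no UNIQUE or single-column PK constraint.
- name: no UNIQUE or single-column PK constraint.
- copy_no: declared UNIQUE → unique.
- title: no UNIQUE or single-column PK constraint.
- subject: no UNIQUE or single-column PK constraint.
- copy_id: single-column PRIMARY KEY → unique.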